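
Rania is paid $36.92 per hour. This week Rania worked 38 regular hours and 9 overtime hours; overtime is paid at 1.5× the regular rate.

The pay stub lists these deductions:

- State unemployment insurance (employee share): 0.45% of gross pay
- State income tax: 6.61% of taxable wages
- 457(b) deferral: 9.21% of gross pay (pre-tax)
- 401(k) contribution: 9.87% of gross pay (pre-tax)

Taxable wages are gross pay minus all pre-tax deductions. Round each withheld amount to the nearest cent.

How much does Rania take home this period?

$1,428.33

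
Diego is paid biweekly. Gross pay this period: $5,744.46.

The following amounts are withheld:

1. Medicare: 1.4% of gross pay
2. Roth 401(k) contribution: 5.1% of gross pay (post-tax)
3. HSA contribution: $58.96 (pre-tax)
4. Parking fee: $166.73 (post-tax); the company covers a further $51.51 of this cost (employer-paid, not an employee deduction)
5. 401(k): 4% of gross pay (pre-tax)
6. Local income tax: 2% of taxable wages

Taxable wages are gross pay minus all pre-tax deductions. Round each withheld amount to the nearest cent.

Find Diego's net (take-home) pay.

$4,806.49

401(k): $5,744.46 × 0.04 = $229.78
HSA contribution: $58.96
Pre-tax total = $229.78 + $58.96 = $288.74
Taxable wages = $5,744.46 − $288.74 = $5,455.72
Local income tax: $5,455.72 × 0.02 = $109.11
Medicare: $5,744.46 × 0.014 = $80.42
Parking fee: $166.73
Roth 401(k) contribution: $5,744.46 × 0.051 = $292.97
(Employer's $51.51 toward parking fee is not withheld from the employee.)
Total deductions = $229.78 + $58.96 + $109.11 + $80.42 + $166.73 + $292.97 = $937.97
Net pay = $5,744.46 − $937.97 = $4,806.49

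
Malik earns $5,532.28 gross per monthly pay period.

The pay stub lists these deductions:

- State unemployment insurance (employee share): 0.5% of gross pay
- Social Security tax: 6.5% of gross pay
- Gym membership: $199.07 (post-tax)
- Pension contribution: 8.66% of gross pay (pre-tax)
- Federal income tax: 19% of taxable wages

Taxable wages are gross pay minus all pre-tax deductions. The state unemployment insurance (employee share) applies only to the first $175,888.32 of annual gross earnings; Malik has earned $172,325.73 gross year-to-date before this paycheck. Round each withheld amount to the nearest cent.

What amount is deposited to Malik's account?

Pension contribution: $5,532.28 × 0.0866 = $479.10
Taxable wages = $5,532.28 − $479.10 = $5,053.18
Federal income tax: $5,053.18 × 0.19 = $960.10
Social Security tax: $5,532.28 × 0.065 = $359.60
State unemployment insurance (employee share): only $175,888.32 − $172,325.73 = $3,562.59 of this check is subject → $3,562.59 × 0.005 = $17.81
Gym membership: $199.07
Total deductions = $479.10 + $960.10 + $359.60 + $17.81 + $199.07 = $2,015.68
Net pay = $5,532.28 − $2,015.68 = $3,516.60

$3,516.60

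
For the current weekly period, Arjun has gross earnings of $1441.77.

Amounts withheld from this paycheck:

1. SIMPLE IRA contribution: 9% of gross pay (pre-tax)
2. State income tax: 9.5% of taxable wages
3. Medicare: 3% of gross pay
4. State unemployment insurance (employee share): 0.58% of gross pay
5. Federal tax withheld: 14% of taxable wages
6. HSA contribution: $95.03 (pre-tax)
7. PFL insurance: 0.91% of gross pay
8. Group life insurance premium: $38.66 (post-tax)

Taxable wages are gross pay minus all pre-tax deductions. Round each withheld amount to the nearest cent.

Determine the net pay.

$827.60

HSA contribution: $95.03
SIMPLE IRA contribution: $1441.77 × 0.09 = $129.76
Pre-tax total = $95.03 + $129.76 = $224.79
Taxable wages = $1441.77 − $224.79 = $1216.98
Federal tax withheld: $1216.98 × 0.14 = $170.38
State income tax: $1216.98 × 0.095 = $115.61
State unemployment insurance (employee share): $1441.77 × 0.0058 = $8.36
PFL insurance: $1441.77 × 0.0091 = $13.12
Medicare: $1441.77 × 0.03 = $43.25
Group life insurance premium: $38.66
Total deductions = $95.03 + $129.76 + $170.38 + $115.61 + $8.36 + $13.12 + $43.25 + $38.66 = $614.17
Net pay = $1441.77 − $614.17 = $827.60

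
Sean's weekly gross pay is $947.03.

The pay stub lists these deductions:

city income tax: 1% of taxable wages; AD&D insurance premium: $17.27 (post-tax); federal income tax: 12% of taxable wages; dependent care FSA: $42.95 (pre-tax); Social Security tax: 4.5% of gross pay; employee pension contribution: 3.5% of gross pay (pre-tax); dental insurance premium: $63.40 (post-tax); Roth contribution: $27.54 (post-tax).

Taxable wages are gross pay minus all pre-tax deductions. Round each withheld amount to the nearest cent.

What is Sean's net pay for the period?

$606.88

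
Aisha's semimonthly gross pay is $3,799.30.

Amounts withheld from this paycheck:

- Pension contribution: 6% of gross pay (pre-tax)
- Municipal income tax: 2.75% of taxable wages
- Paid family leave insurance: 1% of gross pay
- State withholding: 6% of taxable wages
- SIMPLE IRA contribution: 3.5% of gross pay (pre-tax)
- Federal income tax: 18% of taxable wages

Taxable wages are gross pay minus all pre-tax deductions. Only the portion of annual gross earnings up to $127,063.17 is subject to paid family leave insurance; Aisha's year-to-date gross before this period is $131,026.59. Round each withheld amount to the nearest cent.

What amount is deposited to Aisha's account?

$2,518.61

Pension contribution: $3,799.30 × 0.06 = $227.96
SIMPLE IRA contribution: $3,799.30 × 0.035 = $132.98
Pre-tax total = $227.96 + $132.98 = $360.94
Taxable wages = $3,799.30 − $360.94 = $3,438.36
Municipal income tax: $3,438.36 × 0.0275 = $94.55
Federal income tax: $3,438.36 × 0.18 = $618.90
State withholding: $3,438.36 × 0.06 = $206.30
Paid family leave insurance: annual cap $127,063.17 already reached (YTD $131,026.59), so $0.00
Total deductions = $227.96 + $132.98 + $94.55 + $618.90 + $206.30 + $0.00 = $1,280.69
Net pay = $3,799.30 − $1,280.69 = $2,518.61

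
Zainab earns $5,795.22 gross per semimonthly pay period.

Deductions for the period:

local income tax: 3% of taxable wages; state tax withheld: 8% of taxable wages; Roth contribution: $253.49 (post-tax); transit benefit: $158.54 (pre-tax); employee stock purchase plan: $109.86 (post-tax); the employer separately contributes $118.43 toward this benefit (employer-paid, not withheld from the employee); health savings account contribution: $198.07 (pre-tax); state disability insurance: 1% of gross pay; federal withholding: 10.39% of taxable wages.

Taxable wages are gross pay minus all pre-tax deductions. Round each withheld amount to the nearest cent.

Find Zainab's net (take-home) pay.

$3,853.99

Health savings account contribution: $198.07
Transit benefit: $158.54
Pre-tax total = $198.07 + $158.54 = $356.61
Taxable wages = $5,795.22 − $356.61 = $5,438.61
Federal withholding: $5,438.61 × 0.1039 = $565.07
State tax withheld: $5,438.61 × 0.08 = $435.09
Local income tax: $5,438.61 × 0.03 = $163.16
State disability insurance: $5,795.22 × 0.01 = $57.95
Roth contribution: $253.49
Employee stock purchase plan: $109.86
(Employer's $118.43 toward employee stock purchase plan is not withheld from the employee.)
Total deductions = $198.07 + $158.54 + $565.07 + $435.09 + $163.16 + $57.95 + $253.49 + $109.86 = $1,941.23
Net pay = $5,795.22 − $1,941.23 = $3,853.99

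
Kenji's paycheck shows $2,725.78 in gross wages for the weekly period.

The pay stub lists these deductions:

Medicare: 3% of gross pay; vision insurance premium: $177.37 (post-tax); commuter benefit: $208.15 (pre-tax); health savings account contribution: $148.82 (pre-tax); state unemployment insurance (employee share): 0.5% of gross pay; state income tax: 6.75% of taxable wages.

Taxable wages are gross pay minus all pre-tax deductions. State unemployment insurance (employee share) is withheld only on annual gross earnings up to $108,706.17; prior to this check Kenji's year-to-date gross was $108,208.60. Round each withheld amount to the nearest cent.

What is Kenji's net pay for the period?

Health savings account contribution: $148.82
Commuter benefit: $208.15
Pre-tax total = $148.82 + $208.15 = $356.97
Taxable wages = $2,725.78 − $356.97 = $2,368.81
State income tax: $2,368.81 × 0.0675 = $159.89
State unemployment insurance (employee share): only $108,706.17 − $108,208.60 = $497.57 of this check is subject → $497.57 × 0.005 = $2.49
Medicare: $2,725.78 × 0.03 = $81.77
Vision insurance premium: $177.37
Total deductions = $148.82 + $208.15 + $159.89 + $2.49 + $81.77 + $177.37 = $778.49
Net pay = $2,725.78 − $778.49 = $1,947.29

$1,947.29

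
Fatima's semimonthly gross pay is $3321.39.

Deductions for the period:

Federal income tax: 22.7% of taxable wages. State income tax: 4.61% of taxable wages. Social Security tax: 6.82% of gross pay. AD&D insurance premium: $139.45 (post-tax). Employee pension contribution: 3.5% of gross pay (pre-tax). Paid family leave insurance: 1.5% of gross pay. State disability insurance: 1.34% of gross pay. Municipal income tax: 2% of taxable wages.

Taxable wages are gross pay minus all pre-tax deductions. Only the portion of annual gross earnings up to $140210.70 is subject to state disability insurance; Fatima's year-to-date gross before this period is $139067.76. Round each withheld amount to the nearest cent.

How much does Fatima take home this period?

$1834.60

Employee pension contribution: $3321.39 × 0.035 = $116.25
Taxable wages = $3321.39 − $116.25 = $3205.14
Municipal income tax: $3205.14 × 0.02 = $64.10
State income tax: $3205.14 × 0.0461 = $147.76
Federal income tax: $3205.14 × 0.227 = $727.57
Social Security tax: $3321.39 × 0.0682 = $226.52
Paid family leave insurance: $3321.39 × 0.015 = $49.82
State disability insurance: only $140210.70 − $139067.76 = $1142.94 of this check is subject → $1142.94 × 0.0134 = $15.32
AD&D insurance premium: $139.45
Total deductions = $116.25 + $64.10 + $147.76 + $727.57 + $226.52 + $49.82 + $15.32 + $139.45 = $1486.79
Net pay = $3321.39 − $1486.79 = $1834.60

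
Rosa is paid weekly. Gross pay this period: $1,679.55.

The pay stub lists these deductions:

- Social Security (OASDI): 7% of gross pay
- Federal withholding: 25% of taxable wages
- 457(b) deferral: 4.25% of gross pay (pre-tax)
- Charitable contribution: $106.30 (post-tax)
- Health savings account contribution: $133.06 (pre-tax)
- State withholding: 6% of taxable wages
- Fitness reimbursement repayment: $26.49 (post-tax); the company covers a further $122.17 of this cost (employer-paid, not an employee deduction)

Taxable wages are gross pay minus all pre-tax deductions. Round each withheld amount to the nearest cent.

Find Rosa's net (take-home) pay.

$767.46

457(b) deferral: $1,679.55 × 0.0425 = $71.38
Health savings account contribution: $133.06
Pre-tax total = $71.38 + $133.06 = $204.44
Taxable wages = $1,679.55 − $204.44 = $1,475.11
State withholding: $1,475.11 × 0.06 = $88.51
Federal withholding: $1,475.11 × 0.25 = $368.78
Social Security (OASDI): $1,679.55 × 0.07 = $117.57
Fitness reimbursement repayment: $26.49
Charitable contribution: $106.30
(Employer's $122.17 toward fitness reimbursement repayment is not withheld from the employee.)
Total deductions = $71.38 + $133.06 + $88.51 + $368.78 + $117.57 + $26.49 + $106.30 = $912.09
Net pay = $1,679.55 − $912.09 = $767.46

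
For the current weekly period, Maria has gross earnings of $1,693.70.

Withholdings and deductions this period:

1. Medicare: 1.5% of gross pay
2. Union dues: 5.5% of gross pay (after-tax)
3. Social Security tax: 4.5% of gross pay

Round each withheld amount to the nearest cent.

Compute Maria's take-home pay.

$1,498.92

Social Security tax: $1,693.70 × 0.045 = $76.22
Medicare: $1,693.70 × 0.015 = $25.41
Union dues: $1,693.70 × 0.055 = $93.15
Total deductions = $76.22 + $25.41 + $93.15 = $194.78
Net pay = $1,693.70 − $194.78 = $1,498.92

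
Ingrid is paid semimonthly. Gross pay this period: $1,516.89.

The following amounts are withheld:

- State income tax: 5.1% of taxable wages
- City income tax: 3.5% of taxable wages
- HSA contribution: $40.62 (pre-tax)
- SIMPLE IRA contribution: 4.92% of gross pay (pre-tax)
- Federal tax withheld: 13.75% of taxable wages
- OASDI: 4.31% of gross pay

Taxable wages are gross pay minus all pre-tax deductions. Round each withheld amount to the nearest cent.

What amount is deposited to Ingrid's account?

HSA contribution: $40.62
SIMPLE IRA contribution: $1,516.89 × 0.0492 = $74.63
Pre-tax total = $40.62 + $74.63 = $115.25
Taxable wages = $1,516.89 − $115.25 = $1,401.64
State income tax: $1,401.64 × 0.051 = $71.48
City income tax: $1,401.64 × 0.035 = $49.06
Federal tax withheld: $1,401.64 × 0.1375 = $192.73
OASDI: $1,516.89 × 0.0431 = $65.38
Total deductions = $40.62 + $74.63 + $71.48 + $49.06 + $192.73 + $65.38 = $493.90
Net pay = $1,516.89 − $493.90 = $1,022.99

$1,022.99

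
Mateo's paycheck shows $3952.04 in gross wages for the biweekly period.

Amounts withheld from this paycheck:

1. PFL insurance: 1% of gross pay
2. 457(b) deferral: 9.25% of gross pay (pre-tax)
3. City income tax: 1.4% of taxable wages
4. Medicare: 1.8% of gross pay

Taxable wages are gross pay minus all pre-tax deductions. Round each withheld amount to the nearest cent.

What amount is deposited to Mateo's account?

$3425.61

457(b) deferral: $3952.04 × 0.0925 = $365.56
Taxable wages = $3952.04 − $365.56 = $3586.48
City income tax: $3586.48 × 0.014 = $50.21
PFL insurance: $3952.04 × 0.01 = $39.52
Medicare: $3952.04 × 0.018 = $71.14
Total deductions = $365.56 + $50.21 + $39.52 + $71.14 = $526.43
Net pay = $3952.04 − $526.43 = $3425.61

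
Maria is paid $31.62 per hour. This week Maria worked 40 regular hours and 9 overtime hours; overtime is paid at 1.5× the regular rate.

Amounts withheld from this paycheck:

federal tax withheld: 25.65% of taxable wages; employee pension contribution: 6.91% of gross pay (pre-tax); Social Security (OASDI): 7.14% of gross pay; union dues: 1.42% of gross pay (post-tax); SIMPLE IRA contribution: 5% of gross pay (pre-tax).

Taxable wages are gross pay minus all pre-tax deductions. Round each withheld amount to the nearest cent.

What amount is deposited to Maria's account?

$963.15

Regular pay: 40 × $31.62 = $1264.80
Overtime pay: 9 × $31.62 × 1.5 = $426.87
Gross pay = $1264.80 + $426.87 = $1691.67
SIMPLE IRA contribution: $1691.67 × 0.05 = $84.58
Employee pension contribution: $1691.67 × 0.0691 = $116.89
Pre-tax total = $84.58 + $116.89 = $201.47
Taxable wages = $1691.67 − $201.47 = $1490.20
Federal tax withheld: $1490.20 × 0.2565 = $382.24
Social Security (OASDI): $1691.67 × 0.0714 = $120.79
Union dues: $1691.67 × 0.0142 = $24.02
Total deductions = $84.58 + $116.89 + $382.24 + $120.79 + $24.02 = $728.52
Net pay = $1691.67 − $728.52 = $963.15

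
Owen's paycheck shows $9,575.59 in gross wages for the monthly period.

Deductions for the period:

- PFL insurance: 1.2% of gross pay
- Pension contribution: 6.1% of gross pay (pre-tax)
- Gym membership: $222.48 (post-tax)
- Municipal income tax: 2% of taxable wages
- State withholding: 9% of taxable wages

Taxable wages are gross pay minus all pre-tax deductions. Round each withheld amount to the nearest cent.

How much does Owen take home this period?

Pension contribution: $9,575.59 × 0.061 = $584.11
Taxable wages = $9,575.59 − $584.11 = $8,991.48
State withholding: $8,991.48 × 0.09 = $809.23
Municipal income tax: $8,991.48 × 0.02 = $179.83
PFL insurance: $9,575.59 × 0.012 = $114.91
Gym membership: $222.48
Total deductions = $584.11 + $809.23 + $179.83 + $114.91 + $222.48 = $1,910.56
Net pay = $9,575.59 − $1,910.56 = $7,665.03

$7,665.03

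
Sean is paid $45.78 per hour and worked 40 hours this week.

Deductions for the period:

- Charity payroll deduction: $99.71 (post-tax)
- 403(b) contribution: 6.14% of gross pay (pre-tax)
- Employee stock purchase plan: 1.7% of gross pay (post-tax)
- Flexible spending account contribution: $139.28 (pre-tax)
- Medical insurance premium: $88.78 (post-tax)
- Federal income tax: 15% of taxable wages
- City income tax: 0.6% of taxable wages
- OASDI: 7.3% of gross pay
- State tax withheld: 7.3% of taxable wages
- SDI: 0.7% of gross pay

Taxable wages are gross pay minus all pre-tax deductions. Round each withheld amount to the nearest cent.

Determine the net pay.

$851.66

Gross pay: 40 × $45.78 = $1,831.20
Flexible spending account contribution: $139.28
403(b) contribution: $1,831.20 × 0.0614 = $112.44
Pre-tax total = $139.28 + $112.44 = $251.72
Taxable wages = $1,831.20 − $251.72 = $1,579.48
City income tax: $1,579.48 × 0.006 = $9.48
State tax withheld: $1,579.48 × 0.073 = $115.30
Federal income tax: $1,579.48 × 0.15 = $236.92
OASDI: $1,831.20 × 0.073 = $133.68
SDI: $1,831.20 × 0.007 = $12.82
Employee stock purchase plan: $1,831.20 × 0.017 = $31.13
Charity payroll deduction: $99.71
Medical insurance premium: $88.78
Total deductions = $139.28 + $112.44 + $9.48 + $115.30 + $236.92 + $133.68 + $12.82 + $31.13 + $99.71 + $88.78 = $979.54
Net pay = $1,831.20 − $979.54 = $851.66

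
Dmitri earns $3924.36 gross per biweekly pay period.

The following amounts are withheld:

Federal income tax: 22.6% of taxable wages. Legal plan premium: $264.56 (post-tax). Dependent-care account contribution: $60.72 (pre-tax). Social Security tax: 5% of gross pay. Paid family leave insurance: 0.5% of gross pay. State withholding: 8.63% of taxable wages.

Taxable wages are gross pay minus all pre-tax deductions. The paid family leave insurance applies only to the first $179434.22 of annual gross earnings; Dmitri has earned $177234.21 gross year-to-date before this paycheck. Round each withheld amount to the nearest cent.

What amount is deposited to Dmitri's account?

$2185.25

Dependent-care account contribution: $60.72
Taxable wages = $3924.36 − $60.72 = $3863.64
State withholding: $3863.64 × 0.0863 = $333.43
Federal income tax: $3863.64 × 0.226 = $873.18
Social Security tax: $3924.36 × 0.05 = $196.22
Paid family leave insurance: only $179434.22 − $177234.21 = $2200.01 of this check is subject → $2200.01 × 0.005 = $11.00
Legal plan premium: $264.56
Total deductions = $60.72 + $333.43 + $873.18 + $196.22 + $11.00 + $264.56 = $1739.11
Net pay = $3924.36 − $1739.11 = $2185.25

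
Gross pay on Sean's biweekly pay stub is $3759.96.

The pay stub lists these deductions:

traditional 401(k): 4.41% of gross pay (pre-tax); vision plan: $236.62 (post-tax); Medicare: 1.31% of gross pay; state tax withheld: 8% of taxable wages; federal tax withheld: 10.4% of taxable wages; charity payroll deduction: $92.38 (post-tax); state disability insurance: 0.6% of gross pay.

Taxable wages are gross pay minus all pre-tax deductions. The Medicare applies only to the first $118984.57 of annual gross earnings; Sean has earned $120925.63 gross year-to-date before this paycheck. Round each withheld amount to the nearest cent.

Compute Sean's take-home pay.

$2581.27

Traditional 401(k): $3759.96 × 0.0441 = $165.81
Taxable wages = $3759.96 − $165.81 = $3594.15
Federal tax withheld: $3594.15 × 0.104 = $373.79
State tax withheld: $3594.15 × 0.08 = $287.53
State disability insurance: $3759.96 × 0.006 = $22.56
Medicare: annual cap $118984.57 already reached (YTD $120925.63), so $0.00
Charity payroll deduction: $92.38
Vision plan: $236.62
Total deductions = $165.81 + $373.79 + $287.53 + $22.56 + $0.00 + $92.38 + $236.62 = $1178.69
Net pay = $3759.96 − $1178.69 = $2581.27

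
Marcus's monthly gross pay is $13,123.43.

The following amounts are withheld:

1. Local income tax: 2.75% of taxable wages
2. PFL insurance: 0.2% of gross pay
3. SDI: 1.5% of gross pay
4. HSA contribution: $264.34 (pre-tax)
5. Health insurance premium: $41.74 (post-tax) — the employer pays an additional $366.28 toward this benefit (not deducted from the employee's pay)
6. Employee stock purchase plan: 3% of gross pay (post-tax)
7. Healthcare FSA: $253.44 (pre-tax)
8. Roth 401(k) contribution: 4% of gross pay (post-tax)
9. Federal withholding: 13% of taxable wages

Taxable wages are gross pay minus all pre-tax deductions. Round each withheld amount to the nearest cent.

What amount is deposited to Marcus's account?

$9,436.78

HSA contribution: $264.34
Healthcare FSA: $253.44
Pre-tax total = $264.34 + $253.44 = $517.78
Taxable wages = $13,123.43 − $517.78 = $12,605.65
Federal withholding: $12,605.65 × 0.13 = $1,638.73
Local income tax: $12,605.65 × 0.0275 = $346.66
PFL insurance: $13,123.43 × 0.002 = $26.25
SDI: $13,123.43 × 0.015 = $196.85
Health insurance premium: $41.74
Employee stock purchase plan: $13,123.43 × 0.03 = $393.70
Roth 401(k) contribution: $13,123.43 × 0.04 = $524.94
(Employer's $366.28 toward health insurance premium is not withheld from the employee.)
Total deductions = $264.34 + $253.44 + $1,638.73 + $346.66 + $26.25 + $196.85 + $41.74 + $393.70 + $524.94 = $3,686.65
Net pay = $13,123.43 − $3,686.65 = $9,436.78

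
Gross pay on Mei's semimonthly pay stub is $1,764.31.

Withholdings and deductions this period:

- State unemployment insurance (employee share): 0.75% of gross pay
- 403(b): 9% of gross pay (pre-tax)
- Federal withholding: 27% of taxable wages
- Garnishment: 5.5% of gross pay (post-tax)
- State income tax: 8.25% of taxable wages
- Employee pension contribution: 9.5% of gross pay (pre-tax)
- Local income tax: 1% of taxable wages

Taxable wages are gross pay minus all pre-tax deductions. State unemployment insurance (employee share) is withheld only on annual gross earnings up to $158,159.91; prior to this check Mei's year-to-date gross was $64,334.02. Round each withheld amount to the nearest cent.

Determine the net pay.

$806.39

Employee pension contribution: $1,764.31 × 0.095 = $167.61
403(b): $1,764.31 × 0.09 = $158.79
Pre-tax total = $167.61 + $158.79 = $326.40
Taxable wages = $1,764.31 − $326.40 = $1,437.91
Local income tax: $1,437.91 × 0.01 = $14.38
Federal withholding: $1,437.91 × 0.27 = $388.24
State income tax: $1,437.91 × 0.0825 = $118.63
State unemployment insurance (employee share): cap not yet reached, full $1,764.31 is subject → $1,764.31 × 0.0075 = $13.23
Garnishment: $1,764.31 × 0.055 = $97.04
Total deductions = $167.61 + $158.79 + $14.38 + $388.24 + $118.63 + $13.23 + $97.04 = $957.92
Net pay = $1,764.31 − $957.92 = $806.39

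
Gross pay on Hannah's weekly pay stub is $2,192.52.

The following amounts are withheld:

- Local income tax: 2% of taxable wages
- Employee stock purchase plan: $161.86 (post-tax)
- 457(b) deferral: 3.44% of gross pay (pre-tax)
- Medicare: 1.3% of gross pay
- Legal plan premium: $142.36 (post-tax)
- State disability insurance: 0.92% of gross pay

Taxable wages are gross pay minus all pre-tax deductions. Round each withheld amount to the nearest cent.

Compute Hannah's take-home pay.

$1,721.87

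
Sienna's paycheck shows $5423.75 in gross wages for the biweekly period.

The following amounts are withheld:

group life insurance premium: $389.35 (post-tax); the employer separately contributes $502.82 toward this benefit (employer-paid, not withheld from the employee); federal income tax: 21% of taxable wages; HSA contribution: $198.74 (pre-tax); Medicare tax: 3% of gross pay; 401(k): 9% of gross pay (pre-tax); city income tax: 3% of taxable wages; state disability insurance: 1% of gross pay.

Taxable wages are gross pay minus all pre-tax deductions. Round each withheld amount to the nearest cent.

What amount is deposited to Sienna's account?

HSA contribution: $198.74
401(k): $5423.75 × 0.09 = $488.14
Pre-tax total = $198.74 + $488.14 = $686.88
Taxable wages = $5423.75 − $686.88 = $4736.87
Federal income tax: $4736.87 × 0.21 = $994.74
City income tax: $4736.87 × 0.03 = $142.11
Medicare tax: $5423.75 × 0.03 = $162.71
State disability insurance: $5423.75 × 0.01 = $54.24
Group life insurance premium: $389.35
(Employer's $502.82 toward group life insurance premium is not withheld from the employee.)
Total deductions = $198.74 + $488.14 + $994.74 + $142.11 + $162.71 + $54.24 + $389.35 = $2430.03
Net pay = $5423.75 − $2430.03 = $2993.72

$2993.72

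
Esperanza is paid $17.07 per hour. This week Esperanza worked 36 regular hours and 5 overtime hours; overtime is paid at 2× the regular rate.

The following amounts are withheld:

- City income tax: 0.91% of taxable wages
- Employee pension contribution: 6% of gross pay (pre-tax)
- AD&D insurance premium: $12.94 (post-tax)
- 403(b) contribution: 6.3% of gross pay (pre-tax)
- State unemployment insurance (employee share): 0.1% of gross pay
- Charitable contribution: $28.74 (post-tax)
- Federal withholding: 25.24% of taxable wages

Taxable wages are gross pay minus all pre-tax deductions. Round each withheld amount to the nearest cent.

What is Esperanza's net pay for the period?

Regular pay: 36 × $17.07 = $614.52
Overtime pay: 5 × $17.07 × 2 = $170.70
Gross pay = $614.52 + $170.70 = $785.22
403(b) contribution: $785.22 × 0.063 = $49.47
Employee pension contribution: $785.22 × 0.06 = $47.11
Pre-tax total = $49.47 + $47.11 = $96.58
Taxable wages = $785.22 − $96.58 = $688.64
Federal withholding: $688.64 × 0.2524 = $173.81
City income tax: $688.64 × 0.0091 = $6.27
State unemployment insurance (employee share): $785.22 × 0.001 = $0.79
Charitable contribution: $28.74
AD&D insurance premium: $12.94
Total deductions = $49.47 + $47.11 + $173.81 + $6.27 + $0.79 + $28.74 + $12.94 = $319.13
Net pay = $785.22 − $319.13 = $466.09

$466.09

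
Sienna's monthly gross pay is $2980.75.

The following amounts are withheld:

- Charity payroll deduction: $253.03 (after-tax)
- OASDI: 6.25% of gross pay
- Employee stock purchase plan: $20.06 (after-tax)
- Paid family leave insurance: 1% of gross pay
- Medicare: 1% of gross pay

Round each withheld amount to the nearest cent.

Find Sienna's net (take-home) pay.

$2461.74

OASDI: $2980.75 × 0.0625 = $186.30
Paid family leave insurance: $2980.75 × 0.01 = $29.81
Medicare: $2980.75 × 0.01 = $29.81
Employee stock purchase plan: $20.06
Charity payroll deduction: $253.03
Total deductions = $186.30 + $29.81 + $29.81 + $20.06 + $253.03 = $519.01
Net pay = $2980.75 − $519.01 = $2461.74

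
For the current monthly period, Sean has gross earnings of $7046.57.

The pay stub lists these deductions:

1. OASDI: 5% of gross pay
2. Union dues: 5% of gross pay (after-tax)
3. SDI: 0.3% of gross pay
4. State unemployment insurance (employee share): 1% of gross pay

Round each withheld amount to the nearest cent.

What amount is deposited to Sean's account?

$6250.30

State unemployment insurance (employee share): $7046.57 × 0.01 = $70.47
SDI: $7046.57 × 0.003 = $21.14
OASDI: $7046.57 × 0.05 = $352.33
Union dues: $7046.57 × 0.05 = $352.33
Total deductions = $70.47 + $21.14 + $352.33 + $352.33 = $796.27
Net pay = $7046.57 − $796.27 = $6250.30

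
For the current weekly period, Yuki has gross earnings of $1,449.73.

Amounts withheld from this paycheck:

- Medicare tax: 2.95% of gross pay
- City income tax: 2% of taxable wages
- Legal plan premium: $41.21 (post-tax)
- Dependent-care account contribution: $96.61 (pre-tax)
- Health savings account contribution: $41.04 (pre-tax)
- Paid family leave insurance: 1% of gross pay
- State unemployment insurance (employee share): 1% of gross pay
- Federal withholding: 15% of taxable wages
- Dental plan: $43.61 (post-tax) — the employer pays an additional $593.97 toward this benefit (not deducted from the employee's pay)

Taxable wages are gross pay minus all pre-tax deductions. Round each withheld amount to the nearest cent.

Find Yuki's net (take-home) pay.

$932.44

Dependent-care account contribution: $96.61
Health savings account contribution: $41.04
Pre-tax total = $96.61 + $41.04 = $137.65
Taxable wages = $1,449.73 − $137.65 = $1,312.08
Federal withholding: $1,312.08 × 0.15 = $196.81
City income tax: $1,312.08 × 0.02 = $26.24
Medicare tax: $1,449.73 × 0.0295 = $42.77
Paid family leave insurance: $1,449.73 × 0.01 = $14.50
State unemployment insurance (employee share): $1,449.73 × 0.01 = $14.50
Legal plan premium: $41.21
Dental plan: $43.61
(Employer's $593.97 toward dental plan is not withheld from the employee.)
Total deductions = $96.61 + $41.04 + $196.81 + $26.24 + $42.77 + $14.50 + $14.50 + $41.21 + $43.61 = $517.29
Net pay = $1,449.73 − $517.29 = $932.44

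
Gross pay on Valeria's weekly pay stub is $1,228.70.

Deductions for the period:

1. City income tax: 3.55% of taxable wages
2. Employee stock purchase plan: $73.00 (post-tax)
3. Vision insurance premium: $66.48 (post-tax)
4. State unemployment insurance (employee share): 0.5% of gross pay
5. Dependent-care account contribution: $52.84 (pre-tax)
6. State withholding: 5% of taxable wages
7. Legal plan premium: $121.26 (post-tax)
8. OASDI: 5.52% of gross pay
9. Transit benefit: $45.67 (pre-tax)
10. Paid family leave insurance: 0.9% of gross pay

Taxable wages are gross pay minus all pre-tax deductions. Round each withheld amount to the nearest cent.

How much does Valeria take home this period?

$687.80

Transit benefit: $45.67
Dependent-care account contribution: $52.84
Pre-tax total = $45.67 + $52.84 = $98.51
Taxable wages = $1,228.70 − $98.51 = $1,130.19
State withholding: $1,130.19 × 0.05 = $56.51
City income tax: $1,130.19 × 0.0355 = $40.12
State unemployment insurance (employee share): $1,228.70 × 0.005 = $6.14
Paid family leave insurance: $1,228.70 × 0.009 = $11.06
OASDI: $1,228.70 × 0.0552 = $67.82
Vision insurance premium: $66.48
Employee stock purchase plan: $73.00
Legal plan premium: $121.26
Total deductions = $45.67 + $52.84 + $56.51 + $40.12 + $6.14 + $11.06 + $67.82 + $66.48 + $73.00 + $121.26 = $540.90
Net pay = $1,228.70 − $540.90 = $687.80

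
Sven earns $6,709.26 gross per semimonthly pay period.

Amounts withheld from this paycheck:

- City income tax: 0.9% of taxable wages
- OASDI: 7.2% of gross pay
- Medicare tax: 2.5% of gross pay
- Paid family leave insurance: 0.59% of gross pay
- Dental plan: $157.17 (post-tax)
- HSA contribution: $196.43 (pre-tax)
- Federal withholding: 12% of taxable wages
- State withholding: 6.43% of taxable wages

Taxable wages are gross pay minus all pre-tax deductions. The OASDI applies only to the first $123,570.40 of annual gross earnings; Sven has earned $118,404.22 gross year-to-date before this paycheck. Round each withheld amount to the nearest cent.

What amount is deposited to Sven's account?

$4,517.46

HSA contribution: $196.43
Taxable wages = $6,709.26 − $196.43 = $6,512.83
State withholding: $6,512.83 × 0.0643 = $418.77
Federal withholding: $6,512.83 × 0.12 = $781.54
City income tax: $6,512.83 × 0.009 = $58.62
Paid family leave insurance: $6,709.26 × 0.0059 = $39.58
OASDI: only $123,570.40 − $118,404.22 = $5,166.18 of this check is subject → $5,166.18 × 0.072 = $371.96
Medicare tax: $6,709.26 × 0.025 = $167.73
Dental plan: $157.17
Total deductions = $196.43 + $418.77 + $781.54 + $58.62 + $39.58 + $371.96 + $167.73 + $157.17 = $2,191.80
Net pay = $6,709.26 − $2,191.80 = $4,517.46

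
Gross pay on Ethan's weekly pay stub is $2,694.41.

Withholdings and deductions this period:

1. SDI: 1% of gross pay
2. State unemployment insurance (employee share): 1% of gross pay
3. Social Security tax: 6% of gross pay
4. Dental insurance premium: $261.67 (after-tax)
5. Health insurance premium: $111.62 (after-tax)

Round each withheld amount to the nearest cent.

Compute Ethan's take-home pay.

$2,105.58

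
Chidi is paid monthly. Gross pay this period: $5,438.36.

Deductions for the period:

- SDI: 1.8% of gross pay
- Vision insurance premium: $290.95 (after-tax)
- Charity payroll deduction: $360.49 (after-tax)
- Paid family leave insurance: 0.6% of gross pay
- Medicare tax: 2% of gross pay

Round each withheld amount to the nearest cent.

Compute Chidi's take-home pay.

Medicare tax: $5,438.36 × 0.02 = $108.77
SDI: $5,438.36 × 0.018 = $97.89
Paid family leave insurance: $5,438.36 × 0.006 = $32.63
Vision insurance premium: $290.95
Charity payroll deduction: $360.49
Total deductions = $108.77 + $97.89 + $32.63 + $290.95 + $360.49 = $890.73
Net pay = $5,438.36 − $890.73 = $4,547.63

$4,547.63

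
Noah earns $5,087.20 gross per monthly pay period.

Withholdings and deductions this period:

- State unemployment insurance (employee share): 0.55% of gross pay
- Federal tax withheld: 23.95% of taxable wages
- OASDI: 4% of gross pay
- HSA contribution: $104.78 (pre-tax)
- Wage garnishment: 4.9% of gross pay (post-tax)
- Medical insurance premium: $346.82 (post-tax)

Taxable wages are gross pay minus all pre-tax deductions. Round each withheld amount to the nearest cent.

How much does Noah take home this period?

$2,961.57

HSA contribution: $104.78
Taxable wages = $5,087.20 − $104.78 = $4,982.42
Federal tax withheld: $4,982.42 × 0.2395 = $1,193.29
State unemployment insurance (employee share): $5,087.20 × 0.0055 = $27.98
OASDI: $5,087.20 × 0.04 = $203.49
Medical insurance premium: $346.82
Wage garnishment: $5,087.20 × 0.049 = $249.27
Total deductions = $104.78 + $1,193.29 + $27.98 + $203.49 + $346.82 + $249.27 = $2,125.63
Net pay = $5,087.20 − $2,125.63 = $2,961.57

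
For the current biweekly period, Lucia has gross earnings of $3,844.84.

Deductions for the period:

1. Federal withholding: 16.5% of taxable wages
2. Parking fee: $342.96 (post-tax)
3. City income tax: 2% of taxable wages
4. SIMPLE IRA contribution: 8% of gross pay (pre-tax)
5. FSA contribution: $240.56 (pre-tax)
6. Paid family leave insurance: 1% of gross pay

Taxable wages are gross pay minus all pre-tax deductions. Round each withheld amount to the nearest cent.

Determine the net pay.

$2,305.40

SIMPLE IRA contribution: $3,844.84 × 0.08 = $307.59
FSA contribution: $240.56
Pre-tax total = $307.59 + $240.56 = $548.15
Taxable wages = $3,844.84 − $548.15 = $3,296.69
City income tax: $3,296.69 × 0.02 = $65.93
Federal withholding: $3,296.69 × 0.165 = $543.95
Paid family leave insurance: $3,844.84 × 0.01 = $38.45
Parking fee: $342.96
Total deductions = $307.59 + $240.56 + $65.93 + $543.95 + $38.45 + $342.96 = $1,539.44
Net pay = $3,844.84 − $1,539.44 = $2,305.40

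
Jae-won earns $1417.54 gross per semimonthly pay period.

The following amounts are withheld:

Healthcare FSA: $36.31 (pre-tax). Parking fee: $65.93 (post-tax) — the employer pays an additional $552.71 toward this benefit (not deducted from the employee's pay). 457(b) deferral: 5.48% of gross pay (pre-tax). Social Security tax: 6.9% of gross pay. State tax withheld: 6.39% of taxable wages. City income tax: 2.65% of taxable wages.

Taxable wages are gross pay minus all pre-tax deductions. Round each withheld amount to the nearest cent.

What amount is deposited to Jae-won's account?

$1021.97

Healthcare FSA: $36.31
457(b) deferral: $1417.54 × 0.0548 = $77.68
Pre-tax total = $36.31 + $77.68 = $113.99
Taxable wages = $1417.54 − $113.99 = $1303.55
City income tax: $1303.55 × 0.0265 = $34.54
State tax withheld: $1303.55 × 0.0639 = $83.30
Social Security tax: $1417.54 × 0.069 = $97.81
Parking fee: $65.93
(Employer's $552.71 toward parking fee is not withheld from the employee.)
Total deductions = $36.31 + $77.68 + $34.54 + $83.30 + $97.81 + $65.93 = $395.57
Net pay = $1417.54 − $395.57 = $1021.97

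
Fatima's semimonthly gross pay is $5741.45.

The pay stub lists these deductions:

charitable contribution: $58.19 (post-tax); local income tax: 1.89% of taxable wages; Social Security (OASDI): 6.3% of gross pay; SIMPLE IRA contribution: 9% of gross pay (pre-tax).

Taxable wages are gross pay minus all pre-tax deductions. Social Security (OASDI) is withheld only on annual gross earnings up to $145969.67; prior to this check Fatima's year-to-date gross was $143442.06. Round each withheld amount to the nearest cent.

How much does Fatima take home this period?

SIMPLE IRA contribution: $5741.45 × 0.09 = $516.73
Taxable wages = $5741.45 − $516.73 = $5224.72
Local income tax: $5224.72 × 0.0189 = $98.75
Social Security (OASDI): only $145969.67 − $143442.06 = $2527.61 of this check is subject → $2527.61 × 0.063 = $159.24
Charitable contribution: $58.19
Total deductions = $516.73 + $98.75 + $159.24 + $58.19 = $832.91
Net pay = $5741.45 − $832.91 = $4908.54

$4908.54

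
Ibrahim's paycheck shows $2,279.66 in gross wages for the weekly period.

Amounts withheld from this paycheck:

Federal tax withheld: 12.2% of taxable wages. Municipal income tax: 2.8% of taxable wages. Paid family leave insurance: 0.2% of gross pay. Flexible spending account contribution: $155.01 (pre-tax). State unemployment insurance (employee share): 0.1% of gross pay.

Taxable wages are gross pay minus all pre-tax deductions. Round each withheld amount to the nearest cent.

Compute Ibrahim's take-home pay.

Flexible spending account contribution: $155.01
Taxable wages = $2,279.66 − $155.01 = $2,124.65
Municipal income tax: $2,124.65 × 0.028 = $59.49
Federal tax withheld: $2,124.65 × 0.122 = $259.21
Paid family leave insurance: $2,279.66 × 0.002 = $4.56
State unemployment insurance (employee share): $2,279.66 × 0.001 = $2.28
Total deductions = $155.01 + $59.49 + $259.21 + $4.56 + $2.28 = $480.55
Net pay = $2,279.66 − $480.55 = $1,799.11

$1,799.11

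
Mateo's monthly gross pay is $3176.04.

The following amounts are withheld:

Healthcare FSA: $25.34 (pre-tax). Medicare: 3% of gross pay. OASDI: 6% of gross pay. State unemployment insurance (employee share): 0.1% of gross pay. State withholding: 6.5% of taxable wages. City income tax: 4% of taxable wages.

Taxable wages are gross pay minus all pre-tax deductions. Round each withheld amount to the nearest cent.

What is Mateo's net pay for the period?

$2530.85

Healthcare FSA: $25.34
Taxable wages = $3176.04 − $25.34 = $3150.70
City income tax: $3150.70 × 0.04 = $126.03
State withholding: $3150.70 × 0.065 = $204.80
Medicare: $3176.04 × 0.03 = $95.28
OASDI: $3176.04 × 0.06 = $190.56
State unemployment insurance (employee share): $3176.04 × 0.001 = $3.18
Total deductions = $25.34 + $126.03 + $204.80 + $95.28 + $190.56 + $3.18 = $645.19
Net pay = $3176.04 − $645.19 = $2530.85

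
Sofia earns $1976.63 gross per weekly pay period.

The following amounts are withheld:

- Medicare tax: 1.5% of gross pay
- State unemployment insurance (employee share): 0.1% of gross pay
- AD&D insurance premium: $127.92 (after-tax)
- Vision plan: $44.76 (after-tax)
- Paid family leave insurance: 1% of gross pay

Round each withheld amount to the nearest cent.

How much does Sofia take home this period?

$1752.55

Medicare tax: $1976.63 × 0.015 = $29.65
State unemployment insurance (employee share): $1976.63 × 0.001 = $1.98
Paid family leave insurance: $1976.63 × 0.01 = $19.77
Vision plan: $44.76
AD&D insurance premium: $127.92
Total deductions = $29.65 + $1.98 + $19.77 + $44.76 + $127.92 = $224.08
Net pay = $1976.63 − $224.08 = $1752.55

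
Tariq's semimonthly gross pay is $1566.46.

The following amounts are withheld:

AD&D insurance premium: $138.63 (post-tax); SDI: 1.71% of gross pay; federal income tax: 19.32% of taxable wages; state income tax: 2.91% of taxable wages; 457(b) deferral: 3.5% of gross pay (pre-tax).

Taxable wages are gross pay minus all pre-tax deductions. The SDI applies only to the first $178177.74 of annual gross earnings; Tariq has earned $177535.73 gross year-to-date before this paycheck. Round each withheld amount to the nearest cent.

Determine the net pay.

$1025.98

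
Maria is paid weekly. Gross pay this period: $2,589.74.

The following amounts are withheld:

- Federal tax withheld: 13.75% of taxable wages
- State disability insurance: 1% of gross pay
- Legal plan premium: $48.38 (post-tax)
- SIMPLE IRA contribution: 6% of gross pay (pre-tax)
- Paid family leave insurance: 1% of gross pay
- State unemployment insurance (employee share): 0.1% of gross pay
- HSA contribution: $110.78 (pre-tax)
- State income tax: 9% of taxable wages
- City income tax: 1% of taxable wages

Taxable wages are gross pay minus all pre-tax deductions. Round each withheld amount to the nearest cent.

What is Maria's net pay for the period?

$1,668.96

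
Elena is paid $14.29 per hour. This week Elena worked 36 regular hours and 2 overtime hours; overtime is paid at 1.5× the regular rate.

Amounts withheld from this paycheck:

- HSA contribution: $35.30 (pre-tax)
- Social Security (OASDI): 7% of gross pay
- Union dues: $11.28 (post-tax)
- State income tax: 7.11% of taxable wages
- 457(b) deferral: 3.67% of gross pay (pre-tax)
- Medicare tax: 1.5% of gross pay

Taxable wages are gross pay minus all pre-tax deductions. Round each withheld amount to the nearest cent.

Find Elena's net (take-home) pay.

$407.25

Regular pay: 36 × $14.29 = $514.44
Overtime pay: 2 × $14.29 × 1.5 = $42.87
Gross pay = $514.44 + $42.87 = $557.31
HSA contribution: $35.30
457(b) deferral: $557.31 × 0.0367 = $20.45
Pre-tax total = $35.30 + $20.45 = $55.75
Taxable wages = $557.31 − $55.75 = $501.56
State income tax: $501.56 × 0.0711 = $35.66
Social Security (OASDI): $557.31 × 0.07 = $39.01
Medicare tax: $557.31 × 0.015 = $8.36
Union dues: $11.28
Total deductions = $35.30 + $20.45 + $35.66 + $39.01 + $8.36 + $11.28 = $150.06
Net pay = $557.31 − $150.06 = $407.25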